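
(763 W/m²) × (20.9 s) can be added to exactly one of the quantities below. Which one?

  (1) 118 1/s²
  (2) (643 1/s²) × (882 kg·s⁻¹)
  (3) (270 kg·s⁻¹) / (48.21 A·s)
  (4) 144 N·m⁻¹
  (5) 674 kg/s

Reference: [kg·s⁻³] · [s] = kg·s⁻².
Each option:
  (1) s⁻²
  (2) [s⁻²] · [kg·s⁻¹] = kg·s⁻³
  (3) [kg·s⁻¹] / [s·A] = kg·s⁻²·A⁻¹
  (4) N·m⁻¹ = kg·m·s⁻²·m⁻¹ = kg·s⁻²  ← same
  (5) kg·s⁻¹
Only (4) matches kg·s⁻².

(4)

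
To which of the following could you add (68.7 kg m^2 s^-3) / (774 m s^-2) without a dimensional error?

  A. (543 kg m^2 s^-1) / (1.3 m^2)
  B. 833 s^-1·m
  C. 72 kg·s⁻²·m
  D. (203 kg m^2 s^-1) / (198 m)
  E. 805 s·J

D.

Reference: [kg·m²·s⁻³] / [m·s⁻²] = kg·m·s⁻¹.
Each option:
  A. [kg·m²·s⁻¹] / [m²] = kg·s⁻¹
  B. m·s⁻¹
  C. kg·m·s⁻²
  D. [kg·m²·s⁻¹] / [m] = kg·m·s⁻¹  ← same
  E. J·s = N·m·s = kg·m²·s⁻¹
Only D. matches kg·m·s⁻¹.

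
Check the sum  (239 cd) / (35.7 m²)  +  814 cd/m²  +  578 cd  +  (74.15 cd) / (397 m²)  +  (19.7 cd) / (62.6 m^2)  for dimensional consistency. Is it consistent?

No

Dimensions:
  (239 cd) / (35.7 m²):  [cd] / [m²] = m⁻²·cd
  814 cd/m²:  cd·m⁻² = m⁻²·cd
  578 cd:  cd
  (74.15 cd) / (397 m²):  [cd] / [m²] = m⁻²·cd
  (19.7 cd) / (62.6 m^2):  [cd] / [m²] = m⁻²·cd
The terms do not share a single dimension (cd vs m⁻²·cd).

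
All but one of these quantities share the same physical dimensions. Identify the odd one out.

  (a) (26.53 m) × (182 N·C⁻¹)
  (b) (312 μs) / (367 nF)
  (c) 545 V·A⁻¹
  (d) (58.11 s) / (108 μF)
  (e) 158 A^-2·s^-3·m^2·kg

Reduce each to base SI dimensions:
  (a) [m] · [kg·m·s⁻³·A⁻¹] = kg·m²·s⁻³·A⁻¹
  (b) [s] / [kg⁻¹·m⁻²·s⁴·A²] = kg·m²·s⁻³·A⁻²
  (c) V·A⁻¹ = J·C⁻¹·A⁻¹ = kg·m²·s⁻³·A⁻²
  (d) [s] / [kg⁻¹·m⁻²·s⁴·A²] = kg·m²·s⁻³·A⁻²
  (e) kg·m²·s⁻³·A⁻²
All reduce to kg·m²·s⁻³·A⁻² except (a), which is kg·m²·s⁻³·A⁻¹.

(a)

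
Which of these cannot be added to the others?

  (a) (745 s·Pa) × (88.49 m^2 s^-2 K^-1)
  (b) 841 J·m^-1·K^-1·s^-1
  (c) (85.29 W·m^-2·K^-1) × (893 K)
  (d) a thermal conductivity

In SI base units:
  (a) [kg·m⁻¹·s⁻¹] · [m²·s⁻²·K⁻¹] = kg·m·s⁻³·K⁻¹
  (b) J·s⁻¹·m⁻¹·K⁻¹ = N·m·s⁻¹·m⁻¹·K⁻¹ = kg·m·s⁻³·K⁻¹
  (c) [kg·s⁻³·K⁻¹] · [K] = kg·s⁻³
  (d) [thermal conductivity] = kg·m·s⁻³·K⁻¹
All reduce to kg·m·s⁻³·K⁻¹ except (c), which is kg·s⁻³.

(c)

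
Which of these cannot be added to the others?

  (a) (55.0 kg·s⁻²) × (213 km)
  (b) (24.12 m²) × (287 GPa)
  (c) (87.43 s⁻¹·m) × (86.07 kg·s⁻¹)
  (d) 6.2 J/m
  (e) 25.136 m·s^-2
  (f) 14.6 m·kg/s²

In SI base units:
  (a) [kg·s⁻²] · [m] = kg·m·s⁻²
  (b) [m²] · [kg·m⁻¹·s⁻²] = kg·m·s⁻²
  (c) [m·s⁻¹] · [kg·s⁻¹] = kg·m·s⁻²
  (d) J·m⁻¹ = N·m·m⁻¹ = kg·m·s⁻²
  (e) m·s⁻²
  (f) kg·m·s⁻²
All reduce to kg·m·s⁻² except (e), which is m·s⁻².

(e)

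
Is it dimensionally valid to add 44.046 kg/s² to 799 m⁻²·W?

No

In SI base units:
  44.046 kg/s²:  kg·s⁻²
  799 m⁻²·W:  W·m⁻² = J·s⁻¹·m⁻² = kg·s⁻³
kg·s⁻² ≠ kg·s⁻³, so they cannot be added.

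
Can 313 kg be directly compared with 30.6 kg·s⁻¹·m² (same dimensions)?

No

Dimensions:
  313 kg:  kg
  30.6 kg·s⁻¹·m²:  kg·m²·s⁻¹
kg ≠ kg·m²·s⁻¹, so they cannot be added.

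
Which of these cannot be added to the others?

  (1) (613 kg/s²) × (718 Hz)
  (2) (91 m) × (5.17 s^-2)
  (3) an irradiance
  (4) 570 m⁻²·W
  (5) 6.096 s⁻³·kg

(2)

Expand each in SI base units:
  (1) [kg·s⁻²] · [s⁻¹] = kg·s⁻³
  (2) [m] · [s⁻²] = m·s⁻²
  (3) [irradiance] = kg·s⁻³
  (4) W·m⁻² = J·s⁻¹·m⁻² = kg·s⁻³
  (5) kg·s⁻³
All reduce to kg·s⁻³ except (2), which is m·s⁻².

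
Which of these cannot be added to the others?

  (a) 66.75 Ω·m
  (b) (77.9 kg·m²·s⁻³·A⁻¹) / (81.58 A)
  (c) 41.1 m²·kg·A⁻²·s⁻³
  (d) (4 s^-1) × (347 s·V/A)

Reduce each to base SI dimensions:
  (a) Ω·m = V·A⁻¹·m = kg·m³·s⁻³·A⁻²
  (b) [kg·m²·s⁻³·A⁻¹] / [A] = kg·m²·s⁻³·A⁻²
  (c) kg·m²·s⁻³·A⁻²
  (d) [s⁻¹] · [kg·m²·s⁻²·A⁻²] = kg·m²·s⁻³·A⁻²
All reduce to kg·m²·s⁻³·A⁻² except (a), which is kg·m³·s⁻³·A⁻².

(a)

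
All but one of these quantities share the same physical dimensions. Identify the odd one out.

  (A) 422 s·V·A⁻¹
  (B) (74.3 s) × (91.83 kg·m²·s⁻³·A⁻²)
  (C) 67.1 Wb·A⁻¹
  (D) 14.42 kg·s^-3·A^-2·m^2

(D)

Dimensions:
  (A) V·s·A⁻¹ = J·C⁻¹·s·A⁻¹ = kg·m²·s⁻²·A⁻²
  (B) [s] · [kg·m²·s⁻³·A⁻²] = kg·m²·s⁻²·A⁻²
  (C) Wb·A⁻¹ = V·s·A⁻¹ = kg·m²·s⁻²·A⁻²
  (D) kg·m²·s⁻³·A⁻²
All reduce to kg·m²·s⁻²·A⁻² except (D), which is kg·m²·s⁻³·A⁻².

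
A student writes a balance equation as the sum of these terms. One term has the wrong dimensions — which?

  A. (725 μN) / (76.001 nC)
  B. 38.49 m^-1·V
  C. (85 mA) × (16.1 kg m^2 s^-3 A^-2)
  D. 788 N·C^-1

C.

In SI base units:
  A. [kg·m·s⁻²] / [s·A] = kg·m·s⁻³·A⁻¹
  B. V·m⁻¹ = J·C⁻¹·m⁻¹ = kg·m·s⁻³·A⁻¹
  C. [A] · [kg·m²·s⁻³·A⁻²] = kg·m²·s⁻³·A⁻¹
  D. N·C⁻¹ = kg·m·s⁻²·(s·A)⁻¹ = kg·m·s⁻³·A⁻¹
All reduce to kg·m·s⁻³·A⁻¹ except C., which is kg·m²·s⁻³·A⁻¹.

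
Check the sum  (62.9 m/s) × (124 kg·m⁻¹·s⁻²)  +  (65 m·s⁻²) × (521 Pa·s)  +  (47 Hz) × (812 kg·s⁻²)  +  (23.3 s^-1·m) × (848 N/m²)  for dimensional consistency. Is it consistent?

Yes

Expand each in SI base units:
  (62.9 m/s) × (124 kg·m⁻¹·s⁻²):  [m·s⁻¹] · [kg·m⁻¹·s⁻²] = kg·s⁻³
  (65 m·s⁻²) × (521 Pa·s):  [m·s⁻²] · [kg·m⁻¹·s⁻¹] = kg·s⁻³
  (47 Hz) × (812 kg·s⁻²):  [s⁻¹] · [kg·s⁻²] = kg·s⁻³
  (23.3 s^-1·m) × (848 N/m²):  [m·s⁻¹] · [kg·m⁻¹·s⁻²] = kg·s⁻³
Every term reduces to kg·s⁻³.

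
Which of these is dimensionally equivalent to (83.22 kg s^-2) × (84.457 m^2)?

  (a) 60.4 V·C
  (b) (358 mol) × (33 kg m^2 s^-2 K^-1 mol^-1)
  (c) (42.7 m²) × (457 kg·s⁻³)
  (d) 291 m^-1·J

Reference: [kg·s⁻²] · [m²] = kg·m²·s⁻².
Each option:
  (a) C·V = s·A·J·C⁻¹ = kg·m²·s⁻²  ← same
  (b) [mol] · [kg·m²·s⁻²·K⁻¹·mol⁻¹] = kg·m²·s⁻²·K⁻¹
  (c) [m²] · [kg·s⁻³] = kg·m²·s⁻³
  (d) J·m⁻¹ = N·m·m⁻¹ = kg·m·s⁻²
Only (a) matches kg·m²·s⁻².

(a)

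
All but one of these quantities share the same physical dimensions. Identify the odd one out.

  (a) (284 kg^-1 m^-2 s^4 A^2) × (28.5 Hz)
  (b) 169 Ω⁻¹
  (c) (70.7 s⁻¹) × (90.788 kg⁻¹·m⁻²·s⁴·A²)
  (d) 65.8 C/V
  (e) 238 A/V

Reduce each to base SI dimensions:
  (a) [kg⁻¹·m⁻²·s⁴·A²] · [s⁻¹] = kg⁻¹·m⁻²·s³·A²
  (b) Ω⁻¹ = (V·A⁻¹)⁻¹ = kg⁻¹·m⁻²·s³·A²
  (c) [s⁻¹] · [kg⁻¹·m⁻²·s⁴·A²] = kg⁻¹·m⁻²·s³·A²
  (d) C·V⁻¹ = s·A·(J·C⁻¹)⁻¹ = kg⁻¹·m⁻²·s⁴·A²
  (e) A·V⁻¹ = A·(J·C⁻¹)⁻¹ = kg⁻¹·m⁻²·s³·A²
All reduce to kg⁻¹·m⁻²·s³·A² except (d), which is kg⁻¹·m⁻²·s⁴·A².

(d)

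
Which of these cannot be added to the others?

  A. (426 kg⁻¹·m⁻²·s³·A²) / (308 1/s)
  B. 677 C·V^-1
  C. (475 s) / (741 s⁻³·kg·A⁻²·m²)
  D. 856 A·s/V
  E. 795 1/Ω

Work out the base dimensions of each:
  A. [kg⁻¹·m⁻²·s³·A²] / [s⁻¹] = kg⁻¹·m⁻²·s⁴·A²
  B. C·V⁻¹ = s·A·(J·C⁻¹)⁻¹ = kg⁻¹·m⁻²·s⁴·A²
  C. [s] / [kg·m²·s⁻³·A⁻²] = kg⁻¹·m⁻²·s⁴·A²
  D. A·s·V⁻¹ = A·s·(J·C⁻¹)⁻¹ = kg⁻¹·m⁻²·s⁴·A²
  E. Ω⁻¹ = (V·A⁻¹)⁻¹ = kg⁻¹·m⁻²·s³·A²
All reduce to kg⁻¹·m⁻²·s⁴·A² except E., which is kg⁻¹·m⁻²·s³·A².

E.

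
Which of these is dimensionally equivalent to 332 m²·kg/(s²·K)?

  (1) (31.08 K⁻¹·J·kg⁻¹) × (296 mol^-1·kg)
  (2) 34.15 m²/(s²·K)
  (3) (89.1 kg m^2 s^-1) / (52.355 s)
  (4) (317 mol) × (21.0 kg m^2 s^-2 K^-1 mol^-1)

(4)

Reference: kg·m²·s⁻²·K⁻¹.
Each option:
  (1) [m²·s⁻²·K⁻¹] · [kg·mol⁻¹] = kg·m²·s⁻²·K⁻¹·mol⁻¹
  (2) m²·s⁻²·K⁻¹
  (3) [kg·m²·s⁻¹] / [s] = kg·m²·s⁻²
  (4) [mol] · [kg·m²·s⁻²·K⁻¹·mol⁻¹] = kg·m²·s⁻²·K⁻¹  ← same
Only (4) matches kg·m²·s⁻²·K⁻¹.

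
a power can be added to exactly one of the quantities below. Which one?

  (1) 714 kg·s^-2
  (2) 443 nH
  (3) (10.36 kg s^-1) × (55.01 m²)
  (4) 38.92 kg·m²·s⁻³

(4)

Reference: [power] = kg·m²·s⁻³.
Each option:
  (1) kg·s⁻²
  (2) H = V·s·A⁻¹ = kg·m²·s⁻²·A⁻²
  (3) [kg·s⁻¹] · [m²] = kg·m²·s⁻¹
  (4) kg·m²·s⁻³  ← same
Only (4) matches kg·m²·s⁻³.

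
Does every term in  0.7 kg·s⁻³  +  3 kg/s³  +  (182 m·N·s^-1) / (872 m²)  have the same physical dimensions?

Expand each in SI base units:
  0.7 kg·s⁻³:  kg·s⁻³
  3 kg/s³:  kg·s⁻³
  (182 m·N·s^-1) / (872 m²):  [kg·m²·s⁻³] / [m²] = kg·s⁻³
Every term reduces to kg·s⁻³.

Yes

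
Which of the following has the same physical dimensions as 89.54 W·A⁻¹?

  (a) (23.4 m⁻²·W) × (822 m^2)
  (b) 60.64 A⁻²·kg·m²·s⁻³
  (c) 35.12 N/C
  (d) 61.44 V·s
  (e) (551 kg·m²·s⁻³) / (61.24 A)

(e)

Reference: W·A⁻¹ = J·s⁻¹·A⁻¹ = kg·m²·s⁻³·A⁻¹.
Each option:
  (a) [kg·s⁻³] · [m²] = kg·m²·s⁻³
  (b) kg·m²·s⁻³·A⁻²
  (c) N·C⁻¹ = kg·m·s⁻²·(s·A)⁻¹ = kg·m·s⁻³·A⁻¹
  (d) V·s = J·C⁻¹·s = kg·m²·s⁻²·A⁻¹
  (e) [kg·m²·s⁻³] / [A] = kg·m²·s⁻³·A⁻¹  ← same
Only (e) matches kg·m²·s⁻³·A⁻¹.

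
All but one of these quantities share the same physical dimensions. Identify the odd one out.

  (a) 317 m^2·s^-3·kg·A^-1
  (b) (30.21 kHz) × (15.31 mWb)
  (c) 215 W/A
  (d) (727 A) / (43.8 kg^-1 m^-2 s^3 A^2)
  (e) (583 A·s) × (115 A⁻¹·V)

Dimensions:
  (a) kg·m²·s⁻³·A⁻¹
  (b) [s⁻¹] · [kg·m²·s⁻²·A⁻¹] = kg·m²·s⁻³·A⁻¹
  (c) W·A⁻¹ = J·s⁻¹·A⁻¹ = kg·m²·s⁻³·A⁻¹
  (d) [A] / [kg⁻¹·m⁻²·s³·A²] = kg·m²·s⁻³·A⁻¹
  (e) [s·A] · [kg·m²·s⁻³·A⁻²] = kg·m²·s⁻²·A⁻¹
All reduce to kg·m²·s⁻³·A⁻¹ except (e), which is kg·m²·s⁻²·A⁻¹.

(e)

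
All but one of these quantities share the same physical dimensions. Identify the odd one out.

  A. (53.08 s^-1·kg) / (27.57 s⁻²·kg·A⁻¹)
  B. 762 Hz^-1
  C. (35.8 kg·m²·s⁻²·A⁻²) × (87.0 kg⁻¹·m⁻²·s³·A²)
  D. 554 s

A.

Expand each in SI base units:
  A. [kg·s⁻¹] / [kg·s⁻²·A⁻¹] = s·A
  B. Hz⁻¹ = (s⁻¹)⁻¹ = s
  C. [kg·m²·s⁻²·A⁻²] · [kg⁻¹·m⁻²·s³·A²] = s
  D. s
All reduce to s except A., which is s·A.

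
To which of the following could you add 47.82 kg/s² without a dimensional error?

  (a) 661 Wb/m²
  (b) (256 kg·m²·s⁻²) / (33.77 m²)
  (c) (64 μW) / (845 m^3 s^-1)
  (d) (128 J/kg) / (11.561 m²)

(b)

Reference: kg·s⁻².
Each option:
  (a) Wb·m⁻² = V·s·m⁻² = kg·s⁻²·A⁻¹
  (b) [kg·m²·s⁻²] / [m²] = kg·s⁻²  ← same
  (c) [kg·m²·s⁻³] / [m³·s⁻¹] = kg·m⁻¹·s⁻²
  (d) [m²·s⁻²] / [m²] = s⁻²
Only (b) matches kg·s⁻².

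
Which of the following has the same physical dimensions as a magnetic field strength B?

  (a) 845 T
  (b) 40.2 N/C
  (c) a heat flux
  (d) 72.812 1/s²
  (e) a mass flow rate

Reference: [magnetic field strength B] = kg·s⁻²·A⁻¹.
Each option:
  (a) T = Wb·m⁻² = kg·s⁻²·A⁻¹  ← same
  (b) N·C⁻¹ = kg·m·s⁻²·(s·A)⁻¹ = kg·m·s⁻³·A⁻¹
  (c) [heat flux] = kg·s⁻³
  (d) s⁻²
  (e) [mass flow rate] = kg·s⁻¹
Only (a) matches kg·s⁻²·A⁻¹.

(a)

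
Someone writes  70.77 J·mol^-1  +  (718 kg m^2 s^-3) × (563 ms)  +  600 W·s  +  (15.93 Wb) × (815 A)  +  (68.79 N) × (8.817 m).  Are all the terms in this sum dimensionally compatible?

No

Reduce each to base SI dimensions:
  70.77 J·mol^-1:  J·mol⁻¹ = N·m·mol⁻¹ = kg·m²·s⁻²·mol⁻¹
  (718 kg m^2 s^-3) × (563 ms):  [kg·m²·s⁻³] · [s] = kg·m²·s⁻²
  600 W·s:  W·s = J·s⁻¹·s = kg·m²·s⁻²
  (15.93 Wb) × (815 A):  [kg·m²·s⁻²·A⁻¹] · [A] = kg·m²·s⁻²
  (68.79 N) × (8.817 m):  [kg·m·s⁻²] · [m] = kg·m²·s⁻²
The terms do not share a single dimension (kg·m²·s⁻² vs kg·m²·s⁻²·mol⁻¹).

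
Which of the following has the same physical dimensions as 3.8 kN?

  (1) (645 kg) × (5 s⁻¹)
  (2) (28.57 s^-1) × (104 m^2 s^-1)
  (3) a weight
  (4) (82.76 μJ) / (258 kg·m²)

(3)

Reference: N = kg·m·s⁻².
Each option:
  (1) [kg] · [s⁻¹] = kg·s⁻¹
  (2) [s⁻¹] · [m²·s⁻¹] = m²·s⁻²
  (3) [weight] = kg·m·s⁻²  ← same
  (4) [kg·m²·s⁻²] / [kg·m²] = s⁻²
Only (3) matches kg·m·s⁻².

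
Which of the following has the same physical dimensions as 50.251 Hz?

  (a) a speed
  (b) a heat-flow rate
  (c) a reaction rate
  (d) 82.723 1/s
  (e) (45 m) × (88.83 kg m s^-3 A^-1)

Reference: Hz = s⁻¹.
Each option:
  (a) [speed] = m·s⁻¹
  (b) [heat-flow rate] = kg·m²·s⁻³
  (c) [reaction rate] = m⁻³·s⁻¹·mol
  (d) s⁻¹  ← same
  (e) [m] · [kg·m·s⁻³·A⁻¹] = kg·m²·s⁻³·A⁻¹
Only (d) matches s⁻¹.

(d)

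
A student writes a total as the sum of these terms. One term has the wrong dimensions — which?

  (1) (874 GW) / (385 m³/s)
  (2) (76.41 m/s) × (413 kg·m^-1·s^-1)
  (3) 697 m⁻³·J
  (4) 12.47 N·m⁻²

(2)

Expand each in SI base units:
  (1) [kg·m²·s⁻³] / [m³·s⁻¹] = kg·m⁻¹·s⁻²
  (2) [m·s⁻¹] · [kg·m⁻¹·s⁻¹] = kg·s⁻²
  (3) J·m⁻³ = N·m·m⁻³ = kg·m⁻¹·s⁻²
  (4) N·m⁻² = kg·m·s⁻²·m⁻² = kg·m⁻¹·s⁻²
All reduce to kg·m⁻¹·s⁻² except (2), which is kg·s⁻².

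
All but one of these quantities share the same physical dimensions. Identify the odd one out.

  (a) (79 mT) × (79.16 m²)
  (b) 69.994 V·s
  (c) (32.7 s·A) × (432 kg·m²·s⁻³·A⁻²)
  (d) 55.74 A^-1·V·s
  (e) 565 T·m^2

Expand each in SI base units:
  (a) [kg·s⁻²·A⁻¹] · [m²] = kg·m²·s⁻²·A⁻¹
  (b) V·s = J·C⁻¹·s = kg·m²·s⁻²·A⁻¹
  (c) [s·A] · [kg·m²·s⁻³·A⁻²] = kg·m²·s⁻²·A⁻¹
  (d) V·s·A⁻¹ = J·C⁻¹·s·A⁻¹ = kg·m²·s⁻²·A⁻²
  (e) T·m² = Wb·m⁻²·m² = kg·m²·s⁻²·A⁻¹
All reduce to kg·m²·s⁻²·A⁻¹ except (d), which is kg·m²·s⁻²·A⁻².

(d)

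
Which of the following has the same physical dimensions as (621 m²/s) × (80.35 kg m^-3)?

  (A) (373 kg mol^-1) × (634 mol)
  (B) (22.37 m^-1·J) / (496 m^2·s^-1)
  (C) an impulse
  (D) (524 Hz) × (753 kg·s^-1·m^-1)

(B)

Reference: [m²·s⁻¹] · [kg·m⁻³] = kg·m⁻¹·s⁻¹.
Each option:
  (A) [kg·mol⁻¹] · [mol] = kg
  (B) [kg·m·s⁻²] / [m²·s⁻¹] = kg·m⁻¹·s⁻¹  ← same
  (C) [impulse] = kg·m·s⁻¹
  (D) [s⁻¹] · [kg·m⁻¹·s⁻¹] = kg·m⁻¹·s⁻²
Only (B) matches kg·m⁻¹·s⁻¹.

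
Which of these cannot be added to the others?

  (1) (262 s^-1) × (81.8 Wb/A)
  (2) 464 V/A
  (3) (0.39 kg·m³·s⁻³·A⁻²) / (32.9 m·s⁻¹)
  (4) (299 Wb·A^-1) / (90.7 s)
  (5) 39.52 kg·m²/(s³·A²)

(3)

Work out the base dimensions of each:
  (1) [s⁻¹] · [kg·m²·s⁻²·A⁻²] = kg·m²·s⁻³·A⁻²
  (2) V·A⁻¹ = J·C⁻¹·A⁻¹ = kg·m²·s⁻³·A⁻²
  (3) [kg·m³·s⁻³·A⁻²] / [m·s⁻¹] = kg·m²·s⁻²·A⁻²
  (4) [kg·m²·s⁻²·A⁻²] / [s] = kg·m²·s⁻³·A⁻²
  (5) kg·m²·s⁻³·A⁻²
All reduce to kg·m²·s⁻³·A⁻² except (3), which is kg·m²·s⁻²·A⁻².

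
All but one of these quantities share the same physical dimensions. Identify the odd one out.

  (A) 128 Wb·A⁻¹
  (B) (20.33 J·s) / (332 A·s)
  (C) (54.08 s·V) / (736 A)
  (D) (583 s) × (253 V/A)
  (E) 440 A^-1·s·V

(B)

In SI base units:
  (A) Wb·A⁻¹ = V·s·A⁻¹ = kg·m²·s⁻²·A⁻²
  (B) [kg·m²·s⁻¹] / [s·A] = kg·m²·s⁻²·A⁻¹
  (C) [kg·m²·s⁻²·A⁻¹] / [A] = kg·m²·s⁻²·A⁻²
  (D) [s] · [kg·m²·s⁻³·A⁻²] = kg·m²·s⁻²·A⁻²
  (E) V·s·A⁻¹ = J·C⁻¹·s·A⁻¹ = kg·m²·s⁻²·A⁻²
All reduce to kg·m²·s⁻²·A⁻² except (B), which is kg·m²·s⁻²·A⁻¹.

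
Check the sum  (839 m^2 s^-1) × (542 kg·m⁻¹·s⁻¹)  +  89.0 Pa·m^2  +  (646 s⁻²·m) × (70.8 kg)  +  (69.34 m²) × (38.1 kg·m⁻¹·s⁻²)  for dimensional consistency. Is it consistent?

Yes

Reduce each to base SI dimensions:
  (839 m^2 s^-1) × (542 kg·m⁻¹·s⁻¹):  [m²·s⁻¹] · [kg·m⁻¹·s⁻¹] = kg·m·s⁻²
  89.0 Pa·m^2:  Pa·m² = N·m⁻²·m² = kg·m·s⁻²
  (646 s⁻²·m) × (70.8 kg):  [m·s⁻²] · [kg] = kg·m·s⁻²
  (69.34 m²) × (38.1 kg·m⁻¹·s⁻²):  [m²] · [kg·m⁻¹·s⁻²] = kg·m·s⁻²
Every term reduces to kg·m·s⁻².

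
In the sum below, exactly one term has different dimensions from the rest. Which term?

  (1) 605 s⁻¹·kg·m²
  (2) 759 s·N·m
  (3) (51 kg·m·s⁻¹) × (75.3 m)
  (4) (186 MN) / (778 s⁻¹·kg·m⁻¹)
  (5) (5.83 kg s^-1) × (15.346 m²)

(4)

Reduce each to base SI dimensions:
  (1) kg·m²·s⁻¹
  (2) N·m·s = kg·m·s⁻²·m·s = kg·m²·s⁻¹
  (3) [kg·m·s⁻¹] · [m] = kg·m²·s⁻¹
  (4) [kg·m·s⁻²] / [kg·m⁻¹·s⁻¹] = m²·s⁻¹
  (5) [kg·s⁻¹] · [m²] = kg·m²·s⁻¹
All reduce to kg·m²·s⁻¹ except (4), which is m²·s⁻¹.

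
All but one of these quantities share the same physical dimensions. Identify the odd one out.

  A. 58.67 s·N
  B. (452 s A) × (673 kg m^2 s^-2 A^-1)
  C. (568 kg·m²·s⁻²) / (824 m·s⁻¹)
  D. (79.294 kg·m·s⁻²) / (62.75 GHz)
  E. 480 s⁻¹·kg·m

B.

In SI base units:
  A. N·s = kg·m·s⁻²·s = kg·m·s⁻¹
  B. [s·A] · [kg·m²·s⁻²·A⁻¹] = kg·m²·s⁻¹
  C. [kg·m²·s⁻²] / [m·s⁻¹] = kg·m·s⁻¹
  D. [kg·m·s⁻²] / [s⁻¹] = kg·m·s⁻¹
  E. kg·m·s⁻¹
All reduce to kg·m·s⁻¹ except B., which is kg·m²·s⁻¹.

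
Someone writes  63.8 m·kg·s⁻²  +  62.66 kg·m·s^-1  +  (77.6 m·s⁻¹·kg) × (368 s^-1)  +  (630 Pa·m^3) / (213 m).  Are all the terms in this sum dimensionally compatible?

In SI base units:
  63.8 m·kg·s⁻²:  kg·m·s⁻²
  62.66 kg·m·s^-1:  kg·m·s⁻¹
  (77.6 m·s⁻¹·kg) × (368 s^-1):  [kg·m·s⁻¹] · [s⁻¹] = kg·m·s⁻²
  (630 Pa·m^3) / (213 m):  [kg·m²·s⁻²] / [m] = kg·m·s⁻²
The terms do not share a single dimension (kg·m·s⁻² vs kg·m·s⁻¹).

No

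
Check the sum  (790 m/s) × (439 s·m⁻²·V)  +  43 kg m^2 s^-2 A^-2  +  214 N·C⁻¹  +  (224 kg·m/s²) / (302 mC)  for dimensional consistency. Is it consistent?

Dimensions:
  (790 m/s) × (439 s·m⁻²·V):  [m·s⁻¹] · [kg·s⁻²·A⁻¹] = kg·m·s⁻³·A⁻¹
  43 kg m^2 s^-2 A^-2:  kg·m²·s⁻²·A⁻²
  214 N·C⁻¹:  N·C⁻¹ = kg·m·s⁻²·(s·A)⁻¹ = kg·m·s⁻³·A⁻¹
  (224 kg·m/s²) / (302 mC):  [kg·m·s⁻²] / [s·A] = kg·m·s⁻³·A⁻¹
The terms do not share a single dimension (kg·m²·s⁻²·A⁻² vs kg·m·s⁻³·A⁻¹).

No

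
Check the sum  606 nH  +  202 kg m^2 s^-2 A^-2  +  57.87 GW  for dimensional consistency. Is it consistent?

Work out the base dimensions of each:
  606 nH:  H = V·s·A⁻¹ = kg·m²·s⁻²·A⁻²
  202 kg m^2 s^-2 A^-2:  kg·m²·s⁻²·A⁻²
  57.87 GW:  W = J·s⁻¹ = kg·m²·s⁻³
The terms do not share a single dimension (kg·m²·s⁻²·A⁻² vs kg·m²·s⁻³).

No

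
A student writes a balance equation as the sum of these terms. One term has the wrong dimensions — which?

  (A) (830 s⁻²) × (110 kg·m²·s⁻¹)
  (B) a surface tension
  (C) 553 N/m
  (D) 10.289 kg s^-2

(A)

Dimensions:
  (A) [s⁻²] · [kg·m²·s⁻¹] = kg·m²·s⁻³
  (B) [surface tension] = kg·s⁻²
  (C) N·m⁻¹ = kg·m·s⁻²·m⁻¹ = kg·s⁻²
  (D) kg·s⁻²
All reduce to kg·s⁻² except (A), which is kg·m²·s⁻³.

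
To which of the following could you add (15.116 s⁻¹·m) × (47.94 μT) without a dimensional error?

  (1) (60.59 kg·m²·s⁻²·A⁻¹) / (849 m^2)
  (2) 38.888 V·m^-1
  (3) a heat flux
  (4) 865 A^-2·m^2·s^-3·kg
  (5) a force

(2)

Reference: [m·s⁻¹] · [kg·s⁻²·A⁻¹] = kg·m·s⁻³·A⁻¹.
Each option:
  (1) [kg·m²·s⁻²·A⁻¹] / [m²] = kg·s⁻²·A⁻¹
  (2) V·m⁻¹ = J·C⁻¹·m⁻¹ = kg·m·s⁻³·A⁻¹  ← same
  (3) [heat flux] = kg·s⁻³
  (4) kg·m²·s⁻³·A⁻²
  (5) [force] = kg·m·s⁻²
Only (2) matches kg·m·s⁻³·A⁻¹.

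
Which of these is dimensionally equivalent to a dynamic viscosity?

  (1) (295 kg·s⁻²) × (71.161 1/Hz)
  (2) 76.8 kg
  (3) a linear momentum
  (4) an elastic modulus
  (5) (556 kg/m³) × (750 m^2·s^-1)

Reference: [dynamic viscosity] = kg·m⁻¹·s⁻¹.
Each option:
  (1) [kg·s⁻²] · [s] = kg·s⁻¹
  (2) kg
  (3) [linear momentum] = kg·m·s⁻¹
  (4) [elastic modulus] = kg·m⁻¹·s⁻²
  (5) [kg·m⁻³] · [m²·s⁻¹] = kg·m⁻¹·s⁻¹  ← same
Only (5) matches kg·m⁻¹·s⁻¹.

(5)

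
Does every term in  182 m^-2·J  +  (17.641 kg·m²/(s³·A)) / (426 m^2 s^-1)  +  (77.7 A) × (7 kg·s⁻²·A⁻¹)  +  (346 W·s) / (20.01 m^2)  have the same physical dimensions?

Work out the base dimensions of each:
  182 m^-2·J:  J·m⁻² = N·m·m⁻² = kg·s⁻²
  (17.641 kg·m²/(s³·A)) / (426 m^2 s^-1):  [kg·m²·s⁻³·A⁻¹] / [m²·s⁻¹] = kg·s⁻²·A⁻¹
  (77.7 A) × (7 kg·s⁻²·A⁻¹):  [A] · [kg·s⁻²·A⁻¹] = kg·s⁻²
  (346 W·s) / (20.01 m^2):  [kg·m²·s⁻²] / [m²] = kg·s⁻²
The terms do not share a single dimension (kg·s⁻² vs kg·s⁻²·A⁻¹).

No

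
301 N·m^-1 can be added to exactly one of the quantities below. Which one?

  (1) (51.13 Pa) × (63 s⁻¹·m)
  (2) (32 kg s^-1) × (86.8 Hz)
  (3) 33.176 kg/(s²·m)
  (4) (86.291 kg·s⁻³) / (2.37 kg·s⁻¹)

Reference: N·m⁻¹ = kg·m·s⁻²·m⁻¹ = kg·s⁻².
Each option:
  (1) [kg·m⁻¹·s⁻²] · [m·s⁻¹] = kg·s⁻³
  (2) [kg·s⁻¹] · [s⁻¹] = kg·s⁻²  ← same
  (3) kg·m⁻¹·s⁻²
  (4) [kg·s⁻³] / [kg·s⁻¹] = s⁻²
Only (2) matches kg·s⁻².

(2)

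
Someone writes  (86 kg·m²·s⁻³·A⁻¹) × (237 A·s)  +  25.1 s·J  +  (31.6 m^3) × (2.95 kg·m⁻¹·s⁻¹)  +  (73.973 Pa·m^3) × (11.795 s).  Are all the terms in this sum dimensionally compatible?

In SI base units:
  (86 kg·m²·s⁻³·A⁻¹) × (237 A·s):  [kg·m²·s⁻³·A⁻¹] · [s·A] = kg·m²·s⁻²
  25.1 s·J:  J·s = N·m·s = kg·m²·s⁻¹
  (31.6 m^3) × (2.95 kg·m⁻¹·s⁻¹):  [m³] · [kg·m⁻¹·s⁻¹] = kg·m²·s⁻¹
  (73.973 Pa·m^3) × (11.795 s):  [kg·m²·s⁻²] · [s] = kg·m²·s⁻¹
The terms do not share a single dimension (kg·m²·s⁻² vs kg·m²·s⁻¹).

No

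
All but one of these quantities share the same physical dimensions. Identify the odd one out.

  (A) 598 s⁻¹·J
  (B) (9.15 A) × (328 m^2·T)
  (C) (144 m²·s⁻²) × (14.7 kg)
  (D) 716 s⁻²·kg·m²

Dimensions:
  (A) J·s⁻¹ = N·m·s⁻¹ = kg·m²·s⁻³
  (B) [A] · [kg·m²·s⁻²·A⁻¹] = kg·m²·s⁻²
  (C) [m²·s⁻²] · [kg] = kg·m²·s⁻²
  (D) kg·m²·s⁻²
All reduce to kg·m²·s⁻² except (A), which is kg·m²·s⁻³.

(A)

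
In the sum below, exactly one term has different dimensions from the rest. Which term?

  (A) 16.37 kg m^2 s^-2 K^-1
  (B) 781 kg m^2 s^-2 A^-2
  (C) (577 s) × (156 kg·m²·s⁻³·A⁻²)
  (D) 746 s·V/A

Dimensions:
  (A) kg·m²·s⁻²·K⁻¹
  (B) kg·m²·s⁻²·A⁻²
  (C) [s] · [kg·m²·s⁻³·A⁻²] = kg·m²·s⁻²·A⁻²
  (D) V·s·A⁻¹ = J·C⁻¹·s·A⁻¹ = kg·m²·s⁻²·A⁻²
All reduce to kg·m²·s⁻²·A⁻² except (A), which is kg·m²·s⁻²·K⁻¹.

(A)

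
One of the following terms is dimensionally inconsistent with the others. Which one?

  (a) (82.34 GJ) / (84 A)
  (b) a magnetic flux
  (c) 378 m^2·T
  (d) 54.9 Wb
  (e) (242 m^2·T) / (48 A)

(e)

Expand each in SI base units:
  (a) [kg·m²·s⁻²] / [A] = kg·m²·s⁻²·A⁻¹
  (b) [magnetic flux] = kg·m²·s⁻²·A⁻¹
  (c) T·m² = Wb·m⁻²·m² = kg·m²·s⁻²·A⁻¹
  (d) Wb = V·s = kg·m²·s⁻²·A⁻¹
  (e) [kg·m²·s⁻²·A⁻¹] / [A] = kg·m²·s⁻²·A⁻²
All reduce to kg·m²·s⁻²·A⁻¹ except (e), which is kg·m²·s⁻²·A⁻².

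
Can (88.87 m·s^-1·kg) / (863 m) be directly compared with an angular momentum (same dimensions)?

No

Dimensions:
  (88.87 m·s^-1·kg) / (863 m):  [kg·m·s⁻¹] / [m] = kg·s⁻¹
  an angular momentum:  [angular momentum] = kg·m²·s⁻¹
kg·s⁻¹ ≠ kg·m²·s⁻¹, so they cannot be added.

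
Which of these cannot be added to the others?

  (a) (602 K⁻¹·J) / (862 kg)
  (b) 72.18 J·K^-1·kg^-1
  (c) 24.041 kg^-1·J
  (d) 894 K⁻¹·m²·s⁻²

Work out the base dimensions of each:
  (a) [kg·m²·s⁻²·K⁻¹] / [kg] = m²·s⁻²·K⁻¹
  (b) J·kg⁻¹·K⁻¹ = N·m·kg⁻¹·K⁻¹ = m²·s⁻²·K⁻¹
  (c) J·kg⁻¹ = N·m·kg⁻¹ = m²·s⁻²
  (d) m²·s⁻²·K⁻¹
All reduce to m²·s⁻²·K⁻¹ except (c), which is m²·s⁻².

(c)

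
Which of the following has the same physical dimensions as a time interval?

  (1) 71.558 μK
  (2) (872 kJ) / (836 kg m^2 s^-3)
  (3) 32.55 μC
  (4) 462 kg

Reference: [time interval] = s.
Each option:
  (1) K
  (2) [kg·m²·s⁻²] / [kg·m²·s⁻³] = s  ← same
  (3) C = s·A
  (4) kg
Only (2) matches s.

(2)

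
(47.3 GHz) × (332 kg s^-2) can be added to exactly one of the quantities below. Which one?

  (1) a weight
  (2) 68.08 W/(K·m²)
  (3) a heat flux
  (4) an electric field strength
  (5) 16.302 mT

(3)

Reference: [s⁻¹] · [kg·s⁻²] = kg·s⁻³.
Each option:
  (1) [weight] = kg·m·s⁻²
  (2) W·m⁻²·K⁻¹ = J·s⁻¹·m⁻²·K⁻¹ = kg·s⁻³·K⁻¹
  (3) [heat flux] = kg·s⁻³  ← same
  (4) [electric field strength] = kg·m·s⁻³·A⁻¹
  (5) T = Wb·m⁻² = kg·s⁻²·A⁻¹
Only (3) matches kg·s⁻³.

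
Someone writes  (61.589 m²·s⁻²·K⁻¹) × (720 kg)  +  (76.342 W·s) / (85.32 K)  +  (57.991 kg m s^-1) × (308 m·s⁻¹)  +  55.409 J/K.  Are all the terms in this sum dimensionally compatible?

In SI base units:
  (61.589 m²·s⁻²·K⁻¹) × (720 kg):  [m²·s⁻²·K⁻¹] · [kg] = kg·m²·s⁻²·K⁻¹
  (76.342 W·s) / (85.32 K):  [kg·m²·s⁻²] / [K] = kg·m²·s⁻²·K⁻¹
  (57.991 kg m s^-1) × (308 m·s⁻¹):  [kg·m·s⁻¹] · [m·s⁻¹] = kg·m²·s⁻²
  55.409 J/K:  J·K⁻¹ = N·m·K⁻¹ = kg·m²·s⁻²·K⁻¹
The terms do not share a single dimension (kg·m²·s⁻² vs kg·m²·s⁻²·K⁻¹).

No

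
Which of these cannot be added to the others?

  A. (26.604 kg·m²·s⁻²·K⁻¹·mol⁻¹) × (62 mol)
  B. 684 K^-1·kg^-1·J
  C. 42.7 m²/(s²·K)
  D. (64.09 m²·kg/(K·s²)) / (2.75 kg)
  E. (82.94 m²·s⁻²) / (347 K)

Reduce each to base SI dimensions:
  A. [kg·m²·s⁻²·K⁻¹·mol⁻¹] · [mol] = kg·m²·s⁻²·K⁻¹
  B. J·kg⁻¹·K⁻¹ = N·m·kg⁻¹·K⁻¹ = m²·s⁻²·K⁻¹
  C. m²·s⁻²·K⁻¹
  D. [kg·m²·s⁻²·K⁻¹] / [kg] = m²·s⁻²·K⁻¹
  E. [m²·s⁻²] / [K] = m²·s⁻²·K⁻¹
All reduce to m²·s⁻²·K⁻¹ except A., which is kg·m²·s⁻²·K⁻¹.

A.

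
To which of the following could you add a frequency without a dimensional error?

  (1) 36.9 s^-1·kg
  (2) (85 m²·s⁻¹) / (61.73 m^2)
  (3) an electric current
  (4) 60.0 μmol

(2)

Reference: [frequency] = s⁻¹.
Each option:
  (1) kg·s⁻¹
  (2) [m²·s⁻¹] / [m²] = s⁻¹  ← same
  (3) [electric current] = A
  (4) mol
Only (2) matches s⁻¹.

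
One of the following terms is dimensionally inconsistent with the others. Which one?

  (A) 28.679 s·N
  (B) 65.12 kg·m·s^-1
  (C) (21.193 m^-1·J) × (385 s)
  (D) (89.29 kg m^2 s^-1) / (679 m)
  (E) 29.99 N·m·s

Dimensions:
  (A) N·s = kg·m·s⁻²·s = kg·m·s⁻¹
  (B) kg·m·s⁻¹
  (C) [kg·m·s⁻²] · [s] = kg·m·s⁻¹
  (D) [kg·m²·s⁻¹] / [m] = kg·m·s⁻¹
  (E) N·m·s = kg·m·s⁻²·m·s = kg·m²·s⁻¹
All reduce to kg·m·s⁻¹ except (E), which is kg·m²·s⁻¹.

(E)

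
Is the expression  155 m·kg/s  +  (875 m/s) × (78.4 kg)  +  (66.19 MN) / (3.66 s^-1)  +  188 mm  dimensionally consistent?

Reduce each to base SI dimensions:
  155 m·kg/s:  kg·m·s⁻¹
  (875 m/s) × (78.4 kg):  [m·s⁻¹] · [kg] = kg·m·s⁻¹
  (66.19 MN) / (3.66 s^-1):  [kg·m·s⁻²] / [s⁻¹] = kg·m·s⁻¹
  188 mm:  m
The terms do not share a single dimension (kg·m·s⁻¹ vs m).

No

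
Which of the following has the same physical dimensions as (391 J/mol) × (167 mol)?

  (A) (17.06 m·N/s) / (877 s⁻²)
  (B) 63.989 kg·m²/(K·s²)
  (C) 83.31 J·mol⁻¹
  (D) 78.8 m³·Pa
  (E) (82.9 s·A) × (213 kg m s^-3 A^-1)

(D)

Reference: [kg·m²·s⁻²·mol⁻¹] · [mol] = kg·m²·s⁻².
Each option:
  (A) [kg·m²·s⁻³] / [s⁻²] = kg·m²·s⁻¹
  (B) kg·m²·s⁻²·K⁻¹
  (C) J·mol⁻¹ = N·m·mol⁻¹ = kg·m²·s⁻²·mol⁻¹
  (D) Pa·m³ = N·m⁻²·m³ = kg·m²·s⁻²  ← same
  (E) [s·A] · [kg·m·s⁻³·A⁻¹] = kg·m·s⁻²
Only (D) matches kg·m²·s⁻².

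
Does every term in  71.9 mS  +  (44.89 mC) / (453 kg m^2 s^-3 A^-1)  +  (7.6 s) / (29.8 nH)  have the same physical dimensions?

Reduce each to base SI dimensions:
  71.9 mS:  S = Ω⁻¹ = kg⁻¹·m⁻²·s³·A²
  (44.89 mC) / (453 kg m^2 s^-3 A^-1):  [s·A] / [kg·m²·s⁻³·A⁻¹] = kg⁻¹·m⁻²·s⁴·A²
  (7.6 s) / (29.8 nH):  [s] / [kg·m²·s⁻²·A⁻²] = kg⁻¹·m⁻²·s³·A²
The terms do not share a single dimension (kg⁻¹·m⁻²·s³·A² vs kg⁻¹·m⁻²·s⁴·A²).

No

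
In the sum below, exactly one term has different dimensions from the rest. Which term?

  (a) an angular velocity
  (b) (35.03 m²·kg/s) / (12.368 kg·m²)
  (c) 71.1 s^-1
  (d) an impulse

Dimensions:
  (a) [angular velocity] = s⁻¹
  (b) [kg·m²·s⁻¹] / [kg·m²] = s⁻¹
  (c) s⁻¹
  (d) [impulse] = kg·m·s⁻¹
All reduce to s⁻¹ except (d), which is kg·m·s⁻¹.

(d)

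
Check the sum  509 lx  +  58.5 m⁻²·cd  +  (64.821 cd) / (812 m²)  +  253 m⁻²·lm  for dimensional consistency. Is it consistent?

Expand each in SI base units:
  509 lx:  lx = lm·m⁻² = m⁻²·cd
  58.5 m⁻²·cd:  cd·m⁻² = m⁻²·cd
  (64.821 cd) / (812 m²):  [cd] / [m²] = m⁻²·cd
  253 m⁻²·lm:  lm·m⁻² = cd·m⁻² = m⁻²·cd
Every term reduces to m⁻²·cd.

Yes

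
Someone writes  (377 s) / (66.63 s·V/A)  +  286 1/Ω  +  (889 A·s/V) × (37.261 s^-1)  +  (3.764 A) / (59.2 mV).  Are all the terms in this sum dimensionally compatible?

Yes

Work out the base dimensions of each:
  (377 s) / (66.63 s·V/A):  [s] / [kg·m²·s⁻²·A⁻²] = kg⁻¹·m⁻²·s³·A²
  286 1/Ω:  Ω⁻¹ = (V·A⁻¹)⁻¹ = kg⁻¹·m⁻²·s³·A²
  (889 A·s/V) × (37.261 s^-1):  [kg⁻¹·m⁻²·s⁴·A²] · [s⁻¹] = kg⁻¹·m⁻²·s³·A²
  (3.764 A) / (59.2 mV):  [A] / [kg·m²·s⁻³·A⁻¹] = kg⁻¹·m⁻²·s³·A²
Every term reduces to kg⁻¹·m⁻²·s³·A².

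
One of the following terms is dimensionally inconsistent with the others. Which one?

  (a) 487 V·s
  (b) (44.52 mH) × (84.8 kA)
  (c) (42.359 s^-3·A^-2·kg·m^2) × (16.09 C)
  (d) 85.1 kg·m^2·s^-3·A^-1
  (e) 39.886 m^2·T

(d)

Dimensions:
  (a) V·s = J·C⁻¹·s = kg·m²·s⁻²·A⁻¹
  (b) [kg·m²·s⁻²·A⁻²] · [A] = kg·m²·s⁻²·A⁻¹
  (c) [kg·m²·s⁻³·A⁻²] · [s·A] = kg·m²·s⁻²·A⁻¹
  (d) kg·m²·s⁻³·A⁻¹
  (e) T·m² = Wb·m⁻²·m² = kg·m²·s⁻²·A⁻¹
All reduce to kg·m²·s⁻²·A⁻¹ except (d), which is kg·m²·s⁻³·A⁻¹.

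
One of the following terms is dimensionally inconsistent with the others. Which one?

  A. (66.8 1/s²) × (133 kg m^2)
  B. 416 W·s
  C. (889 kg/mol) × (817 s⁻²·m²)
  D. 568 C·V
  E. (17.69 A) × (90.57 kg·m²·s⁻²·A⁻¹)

C.

Reduce each to base SI dimensions:
  A. [s⁻²] · [kg·m²] = kg·m²·s⁻²
  B. W·s = J·s⁻¹·s = kg·m²·s⁻²
  C. [kg·mol⁻¹] · [m²·s⁻²] = kg·m²·s⁻²·mol⁻¹
  D. C·V = s·A·J·C⁻¹ = kg·m²·s⁻²
  E. [A] · [kg·m²·s⁻²·A⁻¹] = kg·m²·s⁻²
All reduce to kg·m²·s⁻² except C., which is kg·m²·s⁻²·mol⁻¹.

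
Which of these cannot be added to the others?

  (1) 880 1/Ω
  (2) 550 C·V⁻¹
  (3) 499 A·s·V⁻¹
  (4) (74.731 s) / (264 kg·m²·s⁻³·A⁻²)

In SI base units:
  (1) Ω⁻¹ = (V·A⁻¹)⁻¹ = kg⁻¹·m⁻²·s³·A²
  (2) C·V⁻¹ = s·A·(J·C⁻¹)⁻¹ = kg⁻¹·m⁻²·s⁴·A²
  (3) A·s·V⁻¹ = A·s·(J·C⁻¹)⁻¹ = kg⁻¹·m⁻²·s⁴·A²
  (4) [s] / [kg·m²·s⁻³·A⁻²] = kg⁻¹·m⁻²·s⁴·A²
All reduce to kg⁻¹·m⁻²·s⁴·A² except (1), which is kg⁻¹·m⁻²·s³·A².

(1)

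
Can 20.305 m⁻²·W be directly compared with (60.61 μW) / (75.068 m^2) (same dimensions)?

Work out the base dimensions of each:
  20.305 m⁻²·W:  W·m⁻² = J·s⁻¹·m⁻² = kg·s⁻³
  (60.61 μW) / (75.068 m^2):  [kg·m²·s⁻³] / [m²] = kg·s⁻³
Both are kg·s⁻³, so they have the same dimensions and can be added.

Yes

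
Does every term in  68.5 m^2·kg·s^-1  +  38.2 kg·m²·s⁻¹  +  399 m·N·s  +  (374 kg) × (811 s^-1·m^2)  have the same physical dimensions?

Expand each in SI base units:
  68.5 m^2·kg·s^-1:  kg·m²·s⁻¹
  38.2 kg·m²·s⁻¹:  kg·m²·s⁻¹
  399 m·N·s:  N·m·s = kg·m·s⁻²·m·s = kg·m²·s⁻¹
  (374 kg) × (811 s^-1·m^2):  [kg] · [m²·s⁻¹] = kg·m²·s⁻¹
Every term reduces to kg·m²·s⁻¹.

Yes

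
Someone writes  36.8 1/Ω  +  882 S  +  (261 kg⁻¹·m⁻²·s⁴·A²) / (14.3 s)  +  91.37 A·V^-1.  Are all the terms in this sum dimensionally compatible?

Reduce each to base SI dimensions:
  36.8 1/Ω:  Ω⁻¹ = (V·A⁻¹)⁻¹ = kg⁻¹·m⁻²·s³·A²
  882 S:  S = Ω⁻¹ = kg⁻¹·m⁻²·s³·A²
  (261 kg⁻¹·m⁻²·s⁴·A²) / (14.3 s):  [kg⁻¹·m⁻²·s⁴·A²] / [s] = kg⁻¹·m⁻²·s³·A²
  91.37 A·V^-1:  A·V⁻¹ = A·(J·C⁻¹)⁻¹ = kg⁻¹·m⁻²·s³·A²
Every term reduces to kg⁻¹·m⁻²·s³·A².

Yes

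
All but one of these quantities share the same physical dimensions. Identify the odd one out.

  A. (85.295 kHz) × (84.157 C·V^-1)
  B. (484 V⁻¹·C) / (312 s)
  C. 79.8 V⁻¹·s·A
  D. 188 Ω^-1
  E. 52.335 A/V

Dimensions:
  A. [s⁻¹] · [kg⁻¹·m⁻²·s⁴·A²] = kg⁻¹·m⁻²·s³·A²
  B. [kg⁻¹·m⁻²·s⁴·A²] / [s] = kg⁻¹·m⁻²·s³·A²
  C. A·s·V⁻¹ = A·s·(J·C⁻¹)⁻¹ = kg⁻¹·m⁻²·s⁴·A²
  D. Ω⁻¹ = (V·A⁻¹)⁻¹ = kg⁻¹·m⁻²·s³·A²
  E. A·V⁻¹ = A·(J·C⁻¹)⁻¹ = kg⁻¹·m⁻²·s³·A²
All reduce to kg⁻¹·m⁻²·s³·A² except C., which is kg⁻¹·m⁻²·s⁴·A².

C.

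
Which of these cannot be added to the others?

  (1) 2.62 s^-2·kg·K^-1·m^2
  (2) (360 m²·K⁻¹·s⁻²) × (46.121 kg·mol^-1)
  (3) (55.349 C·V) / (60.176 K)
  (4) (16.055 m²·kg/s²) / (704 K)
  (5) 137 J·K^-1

(2)

Expand each in SI base units:
  (1) kg·m²·s⁻²·K⁻¹
  (2) [m²·s⁻²·K⁻¹] · [kg·mol⁻¹] = kg·m²·s⁻²·K⁻¹·mol⁻¹
  (3) [kg·m²·s⁻²] / [K] = kg·m²·s⁻²·K⁻¹
  (4) [kg·m²·s⁻²] / [K] = kg·m²·s⁻²·K⁻¹
  (5) J·K⁻¹ = N·m·K⁻¹ = kg·m²·s⁻²·K⁻¹
All reduce to kg·m²·s⁻²·K⁻¹ except (2), which is kg·m²·s⁻²·K⁻¹·mol⁻¹.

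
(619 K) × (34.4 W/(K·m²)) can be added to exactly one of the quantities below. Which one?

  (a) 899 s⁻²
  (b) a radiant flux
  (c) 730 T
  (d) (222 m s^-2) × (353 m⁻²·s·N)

(d)

Reference: [K] · [kg·s⁻³·K⁻¹] = kg·s⁻³.
Each option:
  (a) s⁻²
  (b) [radiant flux] = kg·m²·s⁻³
  (c) T = Wb·m⁻² = kg·s⁻²·A⁻¹
  (d) [m·s⁻²] · [kg·m⁻¹·s⁻¹] = kg·s⁻³  ← same
Only (d) matches kg·s⁻³.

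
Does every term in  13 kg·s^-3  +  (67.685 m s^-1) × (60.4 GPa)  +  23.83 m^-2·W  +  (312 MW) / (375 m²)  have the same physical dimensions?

Yes

Dimensions:
  13 kg·s^-3:  kg·s⁻³
  (67.685 m s^-1) × (60.4 GPa):  [m·s⁻¹] · [kg·m⁻¹·s⁻²] = kg·s⁻³
  23.83 m^-2·W:  W·m⁻² = J·s⁻¹·m⁻² = kg·s⁻³
  (312 MW) / (375 m²):  [kg·m²·s⁻³] / [m²] = kg·s⁻³
Every term reduces to kg·s⁻³.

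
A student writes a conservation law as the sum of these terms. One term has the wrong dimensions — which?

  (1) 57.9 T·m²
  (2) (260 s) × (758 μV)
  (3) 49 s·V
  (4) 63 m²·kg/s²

(4)

Expand each in SI base units:
  (1) T·m² = Wb·m⁻²·m² = kg·m²·s⁻²·A⁻¹
  (2) [s] · [kg·m²·s⁻³·A⁻¹] = kg·m²·s⁻²·A⁻¹
  (3) V·s = J·C⁻¹·s = kg·m²·s⁻²·A⁻¹
  (4) kg·m²·s⁻²
All reduce to kg·m²·s⁻²·A⁻¹ except (4), which is kg·m²·s⁻².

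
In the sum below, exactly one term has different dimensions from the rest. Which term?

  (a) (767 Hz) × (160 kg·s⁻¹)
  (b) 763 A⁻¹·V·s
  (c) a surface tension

(b)

Dimensions:
  (a) [s⁻¹] · [kg·s⁻¹] = kg·s⁻²
  (b) V·s·A⁻¹ = J·C⁻¹·s·A⁻¹ = kg·m²·s⁻²·A⁻²
  (c) [surface tension] = kg·s⁻²
All reduce to kg·s⁻² except (b), which is kg·m²·s⁻²·A⁻².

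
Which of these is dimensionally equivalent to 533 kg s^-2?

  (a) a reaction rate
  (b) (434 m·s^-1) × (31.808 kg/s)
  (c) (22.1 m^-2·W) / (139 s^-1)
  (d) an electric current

(c)

Reference: kg·s⁻².
Each option:
  (a) [reaction rate] = m⁻³·s⁻¹·mol
  (b) [m·s⁻¹] · [kg·s⁻¹] = kg·m·s⁻²
  (c) [kg·s⁻³] / [s⁻¹] = kg·s⁻²  ← same
  (d) [electric current] = A
Only (c) matches kg·s⁻².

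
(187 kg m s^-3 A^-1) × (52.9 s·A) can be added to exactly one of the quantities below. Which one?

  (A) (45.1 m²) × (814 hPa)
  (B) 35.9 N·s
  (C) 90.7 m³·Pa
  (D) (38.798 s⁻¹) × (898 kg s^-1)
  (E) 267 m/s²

(A)

Reference: [kg·m·s⁻³·A⁻¹] · [s·A] = kg·m·s⁻².
Each option:
  (A) [m²] · [kg·m⁻¹·s⁻²] = kg·m·s⁻²  ← same
  (B) N·s = kg·m·s⁻²·s = kg·m·s⁻¹
  (C) Pa·m³ = N·m⁻²·m³ = kg·m²·s⁻²
  (D) [s⁻¹] · [kg·s⁻¹] = kg·s⁻²
  (E) m·s⁻²
Only (A) matches kg·m·s⁻².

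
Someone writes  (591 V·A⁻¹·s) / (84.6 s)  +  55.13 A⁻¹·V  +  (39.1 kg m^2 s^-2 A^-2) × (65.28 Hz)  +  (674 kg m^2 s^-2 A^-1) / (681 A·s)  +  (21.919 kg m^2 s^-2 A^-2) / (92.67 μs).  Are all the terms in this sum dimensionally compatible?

Work out the base dimensions of each:
  (591 V·A⁻¹·s) / (84.6 s):  [kg·m²·s⁻²·A⁻²] / [s] = kg·m²·s⁻³·A⁻²
  55.13 A⁻¹·V:  V·A⁻¹ = J·C⁻¹·A⁻¹ = kg·m²·s⁻³·A⁻²
  (39.1 kg m^2 s^-2 A^-2) × (65.28 Hz):  [kg·m²·s⁻²·A⁻²] · [s⁻¹] = kg·m²·s⁻³·A⁻²
  (674 kg m^2 s^-2 A^-1) / (681 A·s):  [kg·m²·s⁻²·A⁻¹] / [s·A] = kg·m²·s⁻³·A⁻²
  (21.919 kg m^2 s^-2 A^-2) / (92.67 μs):  [kg·m²·s⁻²·A⁻²] / [s] = kg·m²·s⁻³·A⁻²
Every term reduces to kg·m²·s⁻³·A⁻².

Yes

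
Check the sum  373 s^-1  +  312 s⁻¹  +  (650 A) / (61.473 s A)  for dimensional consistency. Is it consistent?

Yes

Expand each in SI base units:
  373 s^-1:  s⁻¹
  312 s⁻¹:  s⁻¹
  (650 A) / (61.473 s A):  [A] / [s·A] = s⁻¹
Every term reduces to s⁻¹.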